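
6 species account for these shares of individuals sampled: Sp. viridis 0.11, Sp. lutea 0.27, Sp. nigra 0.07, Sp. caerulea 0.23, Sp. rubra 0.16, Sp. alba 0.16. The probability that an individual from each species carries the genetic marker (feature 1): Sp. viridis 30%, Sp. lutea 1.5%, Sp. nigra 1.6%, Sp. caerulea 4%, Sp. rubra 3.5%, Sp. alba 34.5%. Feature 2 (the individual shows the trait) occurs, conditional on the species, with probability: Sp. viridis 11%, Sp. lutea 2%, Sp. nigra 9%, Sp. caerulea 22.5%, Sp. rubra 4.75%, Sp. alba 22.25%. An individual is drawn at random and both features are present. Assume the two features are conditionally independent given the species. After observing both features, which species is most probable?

By Bayes' rule, posterior ∝ prior × likelihood:
  Sp. viridis: 0.11 × 0.3 × 0.11 = 0.00363
  Sp. lutea: 0.27 × 0.015 × 0.02 = 0.000081
  Sp. nigra: 0.07 × 0.016 × 0.09 = 0.0001008
  Sp. caerulea: 0.23 × 0.04 × 0.225 = 0.00207
  Sp. rubra: 0.16 × 0.035 × 0.0475 = 0.000266
  Sp. alba: 0.16 × 0.345 × 0.2225 = 0.012282
Sum = 0.0184298.
Largest term belongs to Sp. alba, so Sp. alba is most probable.

Sp. alba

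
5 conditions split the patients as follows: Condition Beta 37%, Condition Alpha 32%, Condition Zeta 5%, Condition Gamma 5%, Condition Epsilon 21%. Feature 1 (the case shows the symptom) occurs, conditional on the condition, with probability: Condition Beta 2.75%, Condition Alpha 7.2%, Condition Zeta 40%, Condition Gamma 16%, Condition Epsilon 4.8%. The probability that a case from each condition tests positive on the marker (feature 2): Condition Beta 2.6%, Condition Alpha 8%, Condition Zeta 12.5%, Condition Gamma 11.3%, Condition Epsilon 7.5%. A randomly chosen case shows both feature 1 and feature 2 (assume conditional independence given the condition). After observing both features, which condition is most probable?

By Bayes' rule, posterior ∝ prior × likelihood:
  Condition Beta: 0.37 × 0.0275 × 0.026 = 0.00026455
  Condition Alpha: 0.32 × 0.072 × 0.08 = 0.0018432
  Condition Zeta: 0.05 × 0.4 × 0.125 = 0.0025
  Condition Gamma: 0.05 × 0.16 × 0.113 = 0.000904
  Condition Epsilon: 0.21 × 0.048 × 0.075 = 0.000756
Normalizing constant = 0.00626775.
Largest term belongs to Condition Zeta, so Condition Zeta is most probable.

Condition Zeta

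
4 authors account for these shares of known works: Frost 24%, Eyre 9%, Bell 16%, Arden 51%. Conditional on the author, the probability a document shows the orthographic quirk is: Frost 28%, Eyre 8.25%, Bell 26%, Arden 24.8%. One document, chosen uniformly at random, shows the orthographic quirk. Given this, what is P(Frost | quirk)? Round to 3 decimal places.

0.277

Prior × likelihood for each hypothesis:
  Frost: 0.24 × 0.28 = 0.0672
  Eyre: 0.09 × 0.0825 = 0.007425
  Bell: 0.16 × 0.26 = 0.0416
  Arden: 0.51 × 0.248 = 0.12648
Sum = 0.242705.
P(Frost | evidence) = 0.0672 / 0.242705 ≈ 0.277.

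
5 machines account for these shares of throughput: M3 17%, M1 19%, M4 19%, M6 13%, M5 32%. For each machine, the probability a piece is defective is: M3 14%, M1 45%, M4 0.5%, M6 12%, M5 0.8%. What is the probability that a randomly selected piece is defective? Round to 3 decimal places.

0.128

Prior × likelihood for each hypothesis:
  M3: 0.17 × 0.14 = 0.0238
  M1: 0.19 × 0.45 = 0.0855
  M4: 0.19 × 0.005 = 0.00095
  M6: 0.13 × 0.12 = 0.0156
  M5: 0.32 × 0.008 = 0.00256
P(defective) = 0.0238 + 0.0855 + 0.00095 + 0.0156 + 0.00256 = 0.12841 → 0.128.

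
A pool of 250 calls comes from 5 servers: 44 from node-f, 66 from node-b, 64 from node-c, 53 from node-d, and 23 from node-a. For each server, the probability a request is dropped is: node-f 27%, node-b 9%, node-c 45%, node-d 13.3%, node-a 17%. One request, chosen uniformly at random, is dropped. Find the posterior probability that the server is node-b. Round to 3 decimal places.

0.103

Unnormalized posteriors (prior × likelihood):
  node-f: 0.176 × 0.27 = 0.04752
  node-b: 0.264 × 0.09 = 0.02376
  node-c: 0.256 × 0.45 = 0.1152
  node-d: 0.212 × 0.133 = 0.028196
  node-a: 0.092 × 0.17 = 0.01564
Normalizing constant = 0.230316.
P(node-b | evidence) = 0.02376 / 0.230316 ≈ 0.103.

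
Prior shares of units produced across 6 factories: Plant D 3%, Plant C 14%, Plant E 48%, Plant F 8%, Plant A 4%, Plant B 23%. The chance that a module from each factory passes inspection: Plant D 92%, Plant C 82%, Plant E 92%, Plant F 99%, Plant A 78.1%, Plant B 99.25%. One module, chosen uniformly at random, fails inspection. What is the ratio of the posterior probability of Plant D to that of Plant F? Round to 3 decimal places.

3.000

Taking complements, P(nonconforming | each) = Plant D 0.08, Plant C 0.18, Plant E 0.08, Plant F 0.01, Plant A 0.219, Plant B 0.0075.
Compute prior × likelihood for every hypothesis:
  Plant D: 0.03 × 0.08 = 0.0024
  Plant C: 0.14 × 0.18 = 0.0252
  Plant E: 0.48 × 0.08 = 0.0384
  Plant F: 0.08 × 0.01 = 0.0008
  Plant A: 0.04 × 0.219 = 0.00876
  Plant B: 0.23 × 0.0075 = 0.001725
Total = 0.077285.
The ratio is 0.0024 / 0.0008 (the normalizer cancels) = 3.000.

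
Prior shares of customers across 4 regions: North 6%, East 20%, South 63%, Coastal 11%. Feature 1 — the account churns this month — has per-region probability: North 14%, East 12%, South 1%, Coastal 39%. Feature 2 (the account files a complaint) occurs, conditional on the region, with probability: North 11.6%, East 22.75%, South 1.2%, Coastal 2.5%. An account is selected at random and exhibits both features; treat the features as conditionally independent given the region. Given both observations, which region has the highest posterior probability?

East

Prior × likelihood for each hypothesis:
  North: 0.06 × 0.14 × 0.116 = 0.0009744
  East: 0.2 × 0.12 × 0.2275 = 0.00546
  South: 0.63 × 0.01 × 0.012 = 0.0000756
  Coastal: 0.11 × 0.39 × 0.025 = 0.0010725
Normalizing constant = 0.0075825.
Largest term belongs to East, so East is most probable.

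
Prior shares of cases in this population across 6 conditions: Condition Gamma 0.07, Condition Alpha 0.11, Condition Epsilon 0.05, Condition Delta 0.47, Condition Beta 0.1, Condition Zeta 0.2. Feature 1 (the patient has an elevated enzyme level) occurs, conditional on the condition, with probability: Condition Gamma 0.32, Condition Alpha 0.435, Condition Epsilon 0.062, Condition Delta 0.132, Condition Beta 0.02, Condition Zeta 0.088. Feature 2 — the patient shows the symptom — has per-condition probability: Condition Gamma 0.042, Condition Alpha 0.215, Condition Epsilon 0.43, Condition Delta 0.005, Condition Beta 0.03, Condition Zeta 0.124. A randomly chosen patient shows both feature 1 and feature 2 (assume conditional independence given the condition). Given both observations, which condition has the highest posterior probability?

By Bayes' rule, posterior ∝ prior × likelihood:
  Condition Gamma: 0.07 × 0.32 × 0.042 = 0.0009408
  Condition Alpha: 0.11 × 0.435 × 0.215 = 0.01028775
  Condition Epsilon: 0.05 × 0.062 × 0.43 = 0.001333
  Condition Delta: 0.47 × 0.132 × 0.005 = 0.0003102
  Condition Beta: 0.1 × 0.02 × 0.03 = 0.00006
  Condition Zeta: 0.2 × 0.088 × 0.124 = 0.0021824
Normalizing constant = 0.01511415.
Largest term belongs to Condition Alpha, so Condition Alpha is most probable.

Condition Alpha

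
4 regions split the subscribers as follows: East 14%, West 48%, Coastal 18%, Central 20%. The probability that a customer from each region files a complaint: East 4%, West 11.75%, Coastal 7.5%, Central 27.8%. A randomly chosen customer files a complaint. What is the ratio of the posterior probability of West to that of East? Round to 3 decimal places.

Prior × likelihood for each hypothesis:
  East: 0.14 × 0.04 = 0.0056
  West: 0.48 × 0.1175 = 0.0564
  Coastal: 0.18 × 0.075 = 0.0135
  Central: 0.2 × 0.278 = 0.0556
Normalizing constant = 0.1311.
The ratio is 0.0564 / 0.0056 (the normalizer cancels) = 10.071.

10.071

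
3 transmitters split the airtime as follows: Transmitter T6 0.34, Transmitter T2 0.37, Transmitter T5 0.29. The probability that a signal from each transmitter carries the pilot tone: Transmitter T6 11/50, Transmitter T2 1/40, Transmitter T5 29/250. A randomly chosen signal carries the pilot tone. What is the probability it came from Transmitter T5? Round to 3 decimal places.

Prior × likelihood for each hypothesis:
  Transmitter T6: 0.34 × 0.22 = 0.0748
  Transmitter T2: 0.37 × 0.025 = 0.00925
  Transmitter T5: 0.29 × 0.116 = 0.03364
Total = 0.11769.
P(Transmitter T5 | evidence) = 0.03364 / 0.11769 ≈ 0.286.

0.286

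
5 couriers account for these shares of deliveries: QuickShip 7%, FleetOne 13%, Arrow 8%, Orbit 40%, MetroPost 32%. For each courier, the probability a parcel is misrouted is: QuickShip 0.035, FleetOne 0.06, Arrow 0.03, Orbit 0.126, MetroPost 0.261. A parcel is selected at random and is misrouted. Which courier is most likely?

By Bayes' rule, posterior ∝ prior × likelihood:
  QuickShip: 0.07 × 0.035 = 0.00245
  FleetOne: 0.13 × 0.06 = 0.0078
  Arrow: 0.08 × 0.03 = 0.0024
  Orbit: 0.4 × 0.126 = 0.0504
  MetroPost: 0.32 × 0.261 = 0.08352
Total = 0.14657.
Largest term belongs to MetroPost, so MetroPost is most probable.

MetroPost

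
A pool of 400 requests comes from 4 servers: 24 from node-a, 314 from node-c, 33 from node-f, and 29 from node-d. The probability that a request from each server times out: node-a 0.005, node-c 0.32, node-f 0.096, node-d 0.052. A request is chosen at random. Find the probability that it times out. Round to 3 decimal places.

Unnormalized posteriors (prior × likelihood):
  node-a: 0.06 × 0.005 = 0.0003
  node-c: 0.785 × 0.32 = 0.2512
  node-f: 0.0825 × 0.096 = 0.00792
  node-d: 0.0725 × 0.052 = 0.00377
P(timeout) = 0.0003 + 0.2512 + 0.00792 + 0.00377 = 0.26319 → 0.263.

0.263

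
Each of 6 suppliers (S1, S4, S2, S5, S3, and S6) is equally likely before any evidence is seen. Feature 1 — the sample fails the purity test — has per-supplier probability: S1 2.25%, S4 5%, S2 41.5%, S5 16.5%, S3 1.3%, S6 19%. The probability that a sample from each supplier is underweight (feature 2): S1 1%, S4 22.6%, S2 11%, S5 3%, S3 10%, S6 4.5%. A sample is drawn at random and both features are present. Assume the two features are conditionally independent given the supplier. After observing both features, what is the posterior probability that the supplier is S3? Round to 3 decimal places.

With a uniform prior (1/6 each), posterior ∝ likelihood:
  S1: 0.0225 × 0.01 = 0.000225
  S4: 0.05 × 0.226 = 0.0113
  S2: 0.415 × 0.11 = 0.04565
  S5: 0.165 × 0.03 = 0.00495
  S3: 0.013 × 0.1 = 0.0013
  S6: 0.19 × 0.045 = 0.00855
Sum = 0.071975.
P(S3 | evidence) = 0.0013 / 0.071975 ≈ 0.018.

0.018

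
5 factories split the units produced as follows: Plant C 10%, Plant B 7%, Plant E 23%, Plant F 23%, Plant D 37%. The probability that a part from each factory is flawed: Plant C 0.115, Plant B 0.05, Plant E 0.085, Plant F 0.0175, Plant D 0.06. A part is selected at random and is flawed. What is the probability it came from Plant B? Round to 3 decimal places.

0.058

By Bayes' rule, posterior ∝ prior × likelihood:
  Plant C: 0.1 × 0.115 = 0.0115
  Plant B: 0.07 × 0.05 = 0.0035
  Plant E: 0.23 × 0.085 = 0.01955
  Plant F: 0.23 × 0.0175 = 0.004025
  Plant D: 0.37 × 0.06 = 0.0222
Total = 0.060775.
P(Plant B | evidence) = 0.0035 / 0.060775 ≈ 0.058.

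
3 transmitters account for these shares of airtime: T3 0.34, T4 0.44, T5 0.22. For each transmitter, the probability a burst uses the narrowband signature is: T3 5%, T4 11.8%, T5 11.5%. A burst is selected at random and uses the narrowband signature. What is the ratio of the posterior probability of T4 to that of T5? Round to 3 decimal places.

Compute prior × likelihood for every hypothesis:
  T3: 0.34 × 0.05 = 0.017
  T4: 0.44 × 0.118 = 0.05192
  T5: 0.22 × 0.115 = 0.0253
Normalizing constant = 0.09422.
The ratio is 0.05192 / 0.0253 (the normalizer cancels) = 2.052.

2.052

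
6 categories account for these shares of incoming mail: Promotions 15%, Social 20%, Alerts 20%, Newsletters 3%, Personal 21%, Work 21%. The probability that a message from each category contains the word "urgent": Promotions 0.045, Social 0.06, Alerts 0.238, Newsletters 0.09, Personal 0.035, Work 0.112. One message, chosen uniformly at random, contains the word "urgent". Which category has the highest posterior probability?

By Bayes' rule, posterior ∝ prior × likelihood:
  Promotions: 0.15 × 0.045 = 0.00675
  Social: 0.2 × 0.06 = 0.012
  Alerts: 0.2 × 0.238 = 0.0476
  Newsletters: 0.03 × 0.09 = 0.0027
  Personal: 0.21 × 0.035 = 0.00735
  Work: 0.21 × 0.112 = 0.02352
Sum = 0.09992.
Largest term belongs to Alerts, so Alerts is most probable.

Alerts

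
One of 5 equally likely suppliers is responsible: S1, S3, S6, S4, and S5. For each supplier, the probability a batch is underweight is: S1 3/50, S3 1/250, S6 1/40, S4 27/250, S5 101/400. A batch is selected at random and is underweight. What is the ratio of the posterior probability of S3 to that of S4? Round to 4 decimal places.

0.0370

With a uniform prior (1/5 each), posterior ∝ likelihood:
  S1: 0.06
  S3: 0.004
  S6: 0.025
  S4: 0.108
  S5: 0.2525
Normalizing constant = 0.4495.
The ratio is 0.004 / 0.108 (the normalizer cancels) = 0.0370.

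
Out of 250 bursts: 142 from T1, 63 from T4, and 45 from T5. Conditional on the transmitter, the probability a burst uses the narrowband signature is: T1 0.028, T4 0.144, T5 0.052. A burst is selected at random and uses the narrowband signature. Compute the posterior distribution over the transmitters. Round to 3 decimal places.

T1 0.258, T4 0.590, T5 0.152

Prior × likelihood for each hypothesis:
  T1: 0.568 × 0.028 = 0.015904
  T4: 0.252 × 0.144 = 0.036288
  T5: 0.18 × 0.052 = 0.00936
Normalizing constant = 0.061552.
P(T1 | narrowband) = 0.015904/0.061552 ≈ 0.258
P(T4 | narrowband) = 0.036288/0.061552 ≈ 0.590
P(T5 | narrowband) = 0.00936/0.061552 ≈ 0.152
(Check: 0.258+0.590+0.152 = 1.000.)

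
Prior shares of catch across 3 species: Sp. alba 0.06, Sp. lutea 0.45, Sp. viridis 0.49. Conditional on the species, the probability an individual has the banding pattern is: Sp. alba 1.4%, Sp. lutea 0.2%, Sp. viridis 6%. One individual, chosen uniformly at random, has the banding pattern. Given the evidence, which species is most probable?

Unnormalized posteriors (prior × likelihood):
  Sp. alba: 0.06 × 0.014 = 0.00084
  Sp. lutea: 0.45 × 0.002 = 0.0009
  Sp. viridis: 0.49 × 0.06 = 0.0294
Sum = 0.03114.
Largest term belongs to Sp. viridis, so Sp. viridis is most probable.

Sp. viridis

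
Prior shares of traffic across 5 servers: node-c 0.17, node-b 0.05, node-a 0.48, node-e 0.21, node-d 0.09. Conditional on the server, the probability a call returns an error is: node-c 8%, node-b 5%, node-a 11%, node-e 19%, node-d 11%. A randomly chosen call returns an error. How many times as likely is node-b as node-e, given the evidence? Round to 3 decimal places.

Prior × likelihood for each hypothesis:
  node-c: 0.17 × 0.08 = 0.0136
  node-b: 0.05 × 0.05 = 0.0025
  node-a: 0.48 × 0.11 = 0.0528
  node-e: 0.21 × 0.19 = 0.0399
  node-d: 0.09 × 0.11 = 0.0099
Total = 0.1187.
The ratio is 0.0025 / 0.0399 (the normalizer cancels) = 0.063.

0.063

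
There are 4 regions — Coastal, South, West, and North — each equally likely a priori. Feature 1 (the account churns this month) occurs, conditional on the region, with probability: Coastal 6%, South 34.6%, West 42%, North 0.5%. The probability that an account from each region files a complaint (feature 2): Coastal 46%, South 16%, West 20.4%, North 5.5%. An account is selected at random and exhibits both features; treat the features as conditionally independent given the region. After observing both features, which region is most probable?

West

With a uniform prior (1/4 each), posterior ∝ likelihood:
  Coastal: 0.06 × 0.46 = 0.0276
  South: 0.346 × 0.16 = 0.05536
  West: 0.42 × 0.204 = 0.08568
  North: 0.005 × 0.055 = 0.000275
Sum = 0.168915.
Largest term belongs to West, so West is most probable.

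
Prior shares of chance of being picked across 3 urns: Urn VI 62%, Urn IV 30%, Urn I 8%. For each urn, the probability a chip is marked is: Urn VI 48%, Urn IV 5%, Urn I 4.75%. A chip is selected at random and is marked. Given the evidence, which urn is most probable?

Unnormalized posteriors (prior × likelihood):
  Urn VI: 0.62 × 0.48 = 0.2976
  Urn IV: 0.3 × 0.05 = 0.015
  Urn I: 0.08 × 0.0475 = 0.0038
Normalizing constant = 0.3164.
Largest term belongs to Urn VI, so Urn VI is most probable.

Urn VI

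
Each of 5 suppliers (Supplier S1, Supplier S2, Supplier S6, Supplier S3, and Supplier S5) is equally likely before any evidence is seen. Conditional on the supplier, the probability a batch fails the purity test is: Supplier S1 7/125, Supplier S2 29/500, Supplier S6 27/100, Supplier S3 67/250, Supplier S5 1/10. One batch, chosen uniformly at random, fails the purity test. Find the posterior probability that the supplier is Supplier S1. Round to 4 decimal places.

0.0745

With a uniform prior (1/5 each), posterior ∝ likelihood:
  Supplier S1: 0.056
  Supplier S2: 0.058
  Supplier S6: 0.27
  Supplier S3: 0.268
  Supplier S5: 0.1
Normalizing constant = 0.752.
P(Supplier S1 | evidence) = 0.056 / 0.752 ≈ 0.0745.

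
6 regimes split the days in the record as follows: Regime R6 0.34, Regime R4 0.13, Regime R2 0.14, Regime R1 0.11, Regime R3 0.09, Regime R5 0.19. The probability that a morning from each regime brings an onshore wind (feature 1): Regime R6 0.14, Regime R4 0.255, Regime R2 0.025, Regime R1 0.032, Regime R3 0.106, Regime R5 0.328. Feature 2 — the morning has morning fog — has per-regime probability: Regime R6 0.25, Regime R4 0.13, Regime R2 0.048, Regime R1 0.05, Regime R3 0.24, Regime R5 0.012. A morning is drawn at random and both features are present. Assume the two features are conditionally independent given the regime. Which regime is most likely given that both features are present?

Prior × likelihood for each hypothesis:
  Regime R6: 0.34 × 0.14 × 0.25 = 0.0119
  Regime R4: 0.13 × 0.255 × 0.13 = 0.0043095
  Regime R2: 0.14 × 0.025 × 0.048 = 0.000168
  Regime R1: 0.11 × 0.032 × 0.05 = 0.000176
  Regime R3: 0.09 × 0.106 × 0.24 = 0.0022896
  Regime R5: 0.19 × 0.328 × 0.012 = 0.00074784
Normalizing constant = 0.01959094.
Largest term belongs to Regime R6, so Regime R6 is most probable.

Regime R6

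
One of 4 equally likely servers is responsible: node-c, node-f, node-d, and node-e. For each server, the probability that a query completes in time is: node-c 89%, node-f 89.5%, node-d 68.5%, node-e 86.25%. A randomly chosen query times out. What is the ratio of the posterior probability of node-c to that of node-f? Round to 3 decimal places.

Taking complements, P(timeout | each) = node-c 0.11, node-f 0.105, node-d 0.315, node-e 0.1375.
Since the prior is uniform, the posterior is proportional to the likelihood:
  node-c: 0.11
  node-f: 0.105
  node-d: 0.315
  node-e: 0.1375
Total = 0.6675.
The ratio is 0.11 / 0.105 (the normalizer cancels) = 1.048.

1.048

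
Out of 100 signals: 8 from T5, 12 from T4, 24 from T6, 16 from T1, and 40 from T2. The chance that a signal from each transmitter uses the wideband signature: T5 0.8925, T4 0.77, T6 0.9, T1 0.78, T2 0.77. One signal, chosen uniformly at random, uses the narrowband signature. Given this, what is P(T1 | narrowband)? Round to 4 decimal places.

0.1878

Taking complements, P(narrowband | each) = T5 0.1075, T4 0.23, T6 0.1, T1 0.22, T2 0.23.
Compute prior × likelihood for every hypothesis:
  T5: 0.08 × 0.1075 = 0.0086
  T4: 0.12 × 0.23 = 0.0276
  T6: 0.24 × 0.1 = 0.024
  T1: 0.16 × 0.22 = 0.0352
  T2: 0.4 × 0.23 = 0.092
Total = 0.1874.
P(T1 | evidence) = 0.0352 / 0.1874 ≈ 0.1878.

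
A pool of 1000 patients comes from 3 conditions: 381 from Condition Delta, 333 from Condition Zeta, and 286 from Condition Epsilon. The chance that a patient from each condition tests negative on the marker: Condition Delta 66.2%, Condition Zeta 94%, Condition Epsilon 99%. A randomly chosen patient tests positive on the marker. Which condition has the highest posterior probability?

Taking complements, P(marker-positive | each) = Condition Delta 0.338, Condition Zeta 0.06, Condition Epsilon 0.01.
Unnormalized posteriors (prior × likelihood):
  Condition Delta: 0.381 × 0.338 = 0.128778
  Condition Zeta: 0.333 × 0.06 = 0.01998
  Condition Epsilon: 0.286 × 0.01 = 0.00286
Total = 0.151618.
Largest term belongs to Condition Delta, so Condition Delta is most probable.

Condition Delta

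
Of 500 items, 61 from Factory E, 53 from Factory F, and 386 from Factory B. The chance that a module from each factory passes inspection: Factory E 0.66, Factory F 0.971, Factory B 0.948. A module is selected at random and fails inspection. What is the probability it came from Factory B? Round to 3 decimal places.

Taking complements, P(nonconforming | each) = Factory E 0.34, Factory F 0.029, Factory B 0.052.
By Bayes' rule, posterior ∝ prior × likelihood:
  Factory E: 0.122 × 0.34 = 0.04148
  Factory F: 0.106 × 0.029 = 0.003074
  Factory B: 0.772 × 0.052 = 0.040144
Total = 0.084698.
P(Factory B | evidence) = 0.040144 / 0.084698 ≈ 0.474.

0.474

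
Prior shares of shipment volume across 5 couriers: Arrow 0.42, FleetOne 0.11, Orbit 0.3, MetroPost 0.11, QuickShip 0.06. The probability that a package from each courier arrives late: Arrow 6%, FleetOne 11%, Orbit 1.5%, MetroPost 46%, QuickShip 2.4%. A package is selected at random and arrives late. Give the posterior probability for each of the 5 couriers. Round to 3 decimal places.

Arrow 0.269, FleetOne 0.129, Orbit 0.048, MetroPost 0.539, QuickShip 0.015

Compute prior × likelihood for every hypothesis:
  Arrow: 0.42 × 0.06 = 0.0252
  FleetOne: 0.11 × 0.11 = 0.0121
  Orbit: 0.3 × 0.015 = 0.0045
  MetroPost: 0.11 × 0.46 = 0.0506
  QuickShip: 0.06 × 0.024 = 0.00144
Normalizing constant = 0.09384.
P(Arrow | late) = 0.0252/0.09384 ≈ 0.269
P(FleetOne | late) = 0.0121/0.09384 ≈ 0.129
P(Orbit | late) = 0.0045/0.09384 ≈ 0.048
P(MetroPost | late) = 0.0506/0.09384 ≈ 0.539
P(QuickShip | late) = 0.00144/0.09384 ≈ 0.015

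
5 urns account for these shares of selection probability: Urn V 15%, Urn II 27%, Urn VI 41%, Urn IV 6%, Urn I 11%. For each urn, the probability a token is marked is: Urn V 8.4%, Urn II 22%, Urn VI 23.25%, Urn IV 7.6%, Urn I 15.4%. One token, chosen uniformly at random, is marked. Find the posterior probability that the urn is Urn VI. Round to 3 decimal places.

By Bayes' rule, posterior ∝ prior × likelihood:
  Urn V: 0.15 × 0.084 = 0.0126
  Urn II: 0.27 × 0.22 = 0.0594
  Urn VI: 0.41 × 0.2325 = 0.095325
  Urn IV: 0.06 × 0.076 = 0.00456
  Urn I: 0.11 × 0.154 = 0.01694
Normalizing constant = 0.188825.
P(Urn VI | evidence) = 0.095325 / 0.188825 ≈ 0.505.

0.505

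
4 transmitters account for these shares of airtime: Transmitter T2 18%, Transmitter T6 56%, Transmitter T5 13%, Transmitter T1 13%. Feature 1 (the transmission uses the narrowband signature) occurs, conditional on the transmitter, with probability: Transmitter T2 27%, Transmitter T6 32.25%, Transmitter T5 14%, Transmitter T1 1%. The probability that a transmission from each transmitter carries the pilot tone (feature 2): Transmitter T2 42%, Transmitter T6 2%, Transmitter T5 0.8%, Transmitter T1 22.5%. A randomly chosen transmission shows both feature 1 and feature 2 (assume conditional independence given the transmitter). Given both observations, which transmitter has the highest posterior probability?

Compute prior × likelihood for every hypothesis:
  Transmitter T2: 0.18 × 0.27 × 0.42 = 0.020412
  Transmitter T6: 0.56 × 0.3225 × 0.02 = 0.003612
  Transmitter T5: 0.13 × 0.14 × 0.008 = 0.0001456
  Transmitter T1: 0.13 × 0.01 × 0.225 = 0.0002925
Total = 0.0244621.
Largest term belongs to Transmitter T2, so Transmitter T2 is most probable.

Transmitter T2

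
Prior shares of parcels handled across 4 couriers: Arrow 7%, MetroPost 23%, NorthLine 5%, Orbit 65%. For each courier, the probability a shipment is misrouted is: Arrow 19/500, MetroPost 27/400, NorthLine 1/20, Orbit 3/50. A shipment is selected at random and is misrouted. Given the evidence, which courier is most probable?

Orbit

Unnormalized posteriors (prior × likelihood):
  Arrow: 0.07 × 0.038 = 0.00266
  MetroPost: 0.23 × 0.0675 = 0.015525
  NorthLine: 0.05 × 0.05 = 0.0025
  Orbit: 0.65 × 0.06 = 0.039
Total = 0.059685.
Largest term belongs to Orbit, so Orbit is most probable.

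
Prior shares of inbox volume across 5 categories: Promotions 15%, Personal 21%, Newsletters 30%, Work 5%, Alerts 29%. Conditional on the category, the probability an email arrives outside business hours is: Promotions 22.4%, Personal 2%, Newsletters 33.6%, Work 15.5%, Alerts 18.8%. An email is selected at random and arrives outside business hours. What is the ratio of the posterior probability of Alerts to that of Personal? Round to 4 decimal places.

Compute prior × likelihood for every hypothesis:
  Promotions: 0.15 × 0.224 = 0.0336
  Personal: 0.21 × 0.02 = 0.0042
  Newsletters: 0.3 × 0.336 = 0.1008
  Work: 0.05 × 0.155 = 0.00775
  Alerts: 0.29 × 0.188 = 0.05452
Sum = 0.20087.
The ratio is 0.05452 / 0.0042 (the normalizer cancels) = 12.9810.

12.9810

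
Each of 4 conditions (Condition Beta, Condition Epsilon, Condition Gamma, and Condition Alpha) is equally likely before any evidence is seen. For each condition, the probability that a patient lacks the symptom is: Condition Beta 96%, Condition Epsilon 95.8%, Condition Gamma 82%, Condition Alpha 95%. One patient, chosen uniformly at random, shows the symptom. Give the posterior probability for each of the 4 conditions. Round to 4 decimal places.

Condition Beta 0.1282, Condition Epsilon 0.1346, Condition Gamma 0.5769, Condition Alpha 0.1603

Taking complements, P(symptomatic | each) = Condition Beta 0.04, Condition Epsilon 0.042, Condition Gamma 0.18, Condition Alpha 0.05.
Since the prior is uniform, the posterior is proportional to the likelihood:
  Condition Beta: 0.04
  Condition Epsilon: 0.042
  Condition Gamma: 0.18
  Condition Alpha: 0.05
Total = 0.312.
P(Condition Beta | symptomatic) = 0.04/0.312 ≈ 0.1282
P(Condition Epsilon | symptomatic) = 0.042/0.312 ≈ 0.1346
P(Condition Gamma | symptomatic) = 0.18/0.312 ≈ 0.5769
P(Condition Alpha | symptomatic) = 0.05/0.312 ≈ 0.1603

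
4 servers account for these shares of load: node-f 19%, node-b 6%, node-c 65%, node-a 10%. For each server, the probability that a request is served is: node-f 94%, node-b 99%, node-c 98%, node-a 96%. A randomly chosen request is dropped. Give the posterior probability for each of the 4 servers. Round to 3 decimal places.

Taking complements, P(dropped | each) = node-f 0.06, node-b 0.01, node-c 0.02, node-a 0.04.
Compute prior × likelihood for every hypothesis:
  node-f: 0.19 × 0.06 = 0.0114
  node-b: 0.06 × 0.01 = 0.0006
  node-c: 0.65 × 0.02 = 0.013
  node-a: 0.1 × 0.04 = 0.004
Sum = 0.029.
P(node-f | dropped) = 0.0114/0.029 ≈ 0.393
P(node-b | dropped) = 0.0006/0.029 ≈ 0.021
P(node-c | dropped) = 0.013/0.029 ≈ 0.448
P(node-a | dropped) = 0.004/0.029 ≈ 0.138

node-f 0.393, node-b 0.021, node-c 0.448, node-a 0.138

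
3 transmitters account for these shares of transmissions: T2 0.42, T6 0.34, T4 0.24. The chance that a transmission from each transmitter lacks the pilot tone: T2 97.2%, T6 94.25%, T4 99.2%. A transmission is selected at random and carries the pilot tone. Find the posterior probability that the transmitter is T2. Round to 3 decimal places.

Taking complements, P(pilot | each) = T2 0.028, T6 0.0575, T4 0.008.
By Bayes' rule, posterior ∝ prior × likelihood:
  T2: 0.42 × 0.028 = 0.01176
  T6: 0.34 × 0.0575 = 0.01955
  T4: 0.24 × 0.008 = 0.00192
Normalizing constant = 0.03323.
P(T2 | evidence) = 0.01176 / 0.03323 ≈ 0.354.

0.354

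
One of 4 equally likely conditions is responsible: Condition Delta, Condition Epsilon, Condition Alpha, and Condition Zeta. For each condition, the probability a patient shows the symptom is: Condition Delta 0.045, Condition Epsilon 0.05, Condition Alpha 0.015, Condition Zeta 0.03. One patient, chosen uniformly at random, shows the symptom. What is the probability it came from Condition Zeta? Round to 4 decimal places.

With a uniform prior (1/4 each), posterior ∝ likelihood:
  Condition Delta: 0.045
  Condition Epsilon: 0.05
  Condition Alpha: 0.015
  Condition Zeta: 0.03
Sum = 0.14.
P(Condition Zeta | evidence) = 0.03 / 0.14 ≈ 0.2143.

0.2143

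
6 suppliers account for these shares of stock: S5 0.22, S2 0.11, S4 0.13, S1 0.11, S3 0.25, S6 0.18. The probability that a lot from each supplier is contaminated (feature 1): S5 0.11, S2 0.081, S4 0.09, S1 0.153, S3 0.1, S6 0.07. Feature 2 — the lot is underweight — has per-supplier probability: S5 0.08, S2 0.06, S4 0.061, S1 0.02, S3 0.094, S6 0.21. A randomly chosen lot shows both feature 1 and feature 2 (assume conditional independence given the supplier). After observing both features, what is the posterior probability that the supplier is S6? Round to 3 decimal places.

By Bayes' rule, posterior ∝ prior × likelihood:
  S5: 0.22 × 0.11 × 0.08 = 0.001936
  S2: 0.11 × 0.081 × 0.06 = 0.0005346
  S4: 0.13 × 0.09 × 0.061 = 0.0007137
  S1: 0.11 × 0.153 × 0.02 = 0.0003366
  S3: 0.25 × 0.1 × 0.094 = 0.00235
  S6: 0.18 × 0.07 × 0.21 = 0.002646
Sum = 0.0085169.
P(S6 | evidence) = 0.002646 / 0.0085169 ≈ 0.311.

0.311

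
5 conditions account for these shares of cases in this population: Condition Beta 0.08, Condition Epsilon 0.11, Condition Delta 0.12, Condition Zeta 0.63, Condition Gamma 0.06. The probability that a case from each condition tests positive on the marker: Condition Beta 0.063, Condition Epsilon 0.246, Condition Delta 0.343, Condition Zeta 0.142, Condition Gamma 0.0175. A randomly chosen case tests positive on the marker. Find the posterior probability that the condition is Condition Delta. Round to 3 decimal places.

0.251

Unnormalized posteriors (prior × likelihood):
  Condition Beta: 0.08 × 0.063 = 0.00504
  Condition Epsilon: 0.11 × 0.246 = 0.02706
  Condition Delta: 0.12 × 0.343 = 0.04116
  Condition Zeta: 0.63 × 0.142 = 0.08946
  Condition Gamma: 0.06 × 0.0175 = 0.00105
Normalizing constant = 0.16377.
P(Condition Delta | evidence) = 0.04116 / 0.16377 ≈ 0.251.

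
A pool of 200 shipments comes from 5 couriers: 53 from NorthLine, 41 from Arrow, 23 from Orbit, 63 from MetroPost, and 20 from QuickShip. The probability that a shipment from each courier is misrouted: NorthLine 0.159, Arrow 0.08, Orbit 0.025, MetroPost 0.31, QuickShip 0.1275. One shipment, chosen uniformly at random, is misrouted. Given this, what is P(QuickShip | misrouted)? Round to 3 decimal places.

0.074

By Bayes' rule, posterior ∝ prior × likelihood:
  NorthLine: 0.265 × 0.159 = 0.042135
  Arrow: 0.205 × 0.08 = 0.0164
  Orbit: 0.115 × 0.025 = 0.002875
  MetroPost: 0.315 × 0.31 = 0.09765
  QuickShip: 0.1 × 0.1275 = 0.01275
Normalizing constant = 0.17181.
P(QuickShip | evidence) = 0.01275 / 0.17181 ≈ 0.074.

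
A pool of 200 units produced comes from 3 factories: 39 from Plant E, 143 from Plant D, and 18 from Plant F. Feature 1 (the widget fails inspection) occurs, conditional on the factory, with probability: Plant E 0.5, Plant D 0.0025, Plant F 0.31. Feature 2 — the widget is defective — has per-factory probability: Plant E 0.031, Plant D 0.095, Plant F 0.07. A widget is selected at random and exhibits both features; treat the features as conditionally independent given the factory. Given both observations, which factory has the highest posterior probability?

Compute prior × likelihood for every hypothesis:
  Plant E: 0.195 × 0.5 × 0.031 = 0.0030225
  Plant D: 0.715 × 0.0025 × 0.095 = 0.0001698125
  Plant F: 0.09 × 0.31 × 0.07 = 0.001953
Sum = 0.0051453125.
Largest term belongs to Plant E, so Plant E is most probable.

Plant E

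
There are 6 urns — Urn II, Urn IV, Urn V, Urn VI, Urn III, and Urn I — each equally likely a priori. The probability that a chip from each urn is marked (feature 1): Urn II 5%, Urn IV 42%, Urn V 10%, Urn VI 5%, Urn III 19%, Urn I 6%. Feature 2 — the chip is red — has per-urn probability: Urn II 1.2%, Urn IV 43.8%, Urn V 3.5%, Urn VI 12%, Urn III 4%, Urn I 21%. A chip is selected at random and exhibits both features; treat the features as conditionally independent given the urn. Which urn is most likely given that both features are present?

Urn IV

With a uniform prior (1/6 each), posterior ∝ likelihood:
  Urn II: 0.05 × 0.012 = 0.0006
  Urn IV: 0.42 × 0.438 = 0.18396
  Urn V: 0.1 × 0.035 = 0.0035
  Urn VI: 0.05 × 0.12 = 0.006
  Urn III: 0.19 × 0.04 = 0.0076
  Urn I: 0.06 × 0.21 = 0.0126
Sum = 0.21426.
Largest term belongs to Urn IV, so Urn IV is most probable.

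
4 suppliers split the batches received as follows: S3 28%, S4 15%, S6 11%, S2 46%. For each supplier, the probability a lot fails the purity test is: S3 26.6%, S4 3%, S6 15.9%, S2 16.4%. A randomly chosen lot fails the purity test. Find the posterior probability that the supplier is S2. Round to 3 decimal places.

0.439

Compute prior × likelihood for every hypothesis:
  S3: 0.28 × 0.266 = 0.07448
  S4: 0.15 × 0.03 = 0.0045
  S6: 0.11 × 0.159 = 0.01749
  S2: 0.46 × 0.164 = 0.07544
Sum = 0.17191.
P(S2 | evidence) = 0.07544 / 0.17191 ≈ 0.439.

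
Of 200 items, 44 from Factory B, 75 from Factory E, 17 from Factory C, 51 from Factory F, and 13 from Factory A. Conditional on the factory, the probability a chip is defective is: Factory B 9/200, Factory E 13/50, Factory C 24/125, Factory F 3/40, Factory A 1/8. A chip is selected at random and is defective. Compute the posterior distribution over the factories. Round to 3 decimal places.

Unnormalized posteriors (prior × likelihood):
  Factory B: 0.22 × 0.045 = 0.0099
  Factory E: 0.375 × 0.26 = 0.0975
  Factory C: 0.085 × 0.192 = 0.01632
  Factory F: 0.255 × 0.075 = 0.019125
  Factory A: 0.065 × 0.125 = 0.008125
Normalizing constant = 0.15097.
P(Factory B | defective) = 0.0099/0.15097 ≈ 0.066
P(Factory E | defective) = 0.0975/0.15097 ≈ 0.646
P(Factory C | defective) = 0.01632/0.15097 ≈ 0.108
P(Factory F | defective) = 0.019125/0.15097 ≈ 0.127
P(Factory A | defective) = 0.008125/0.15097 ≈ 0.054
(Check: 0.066+0.646+0.108+0.127+0.054 = 1.001.)

Factory B 0.066, Factory E 0.646, Factory C 0.108, Factory F 0.127, Factory A 0.054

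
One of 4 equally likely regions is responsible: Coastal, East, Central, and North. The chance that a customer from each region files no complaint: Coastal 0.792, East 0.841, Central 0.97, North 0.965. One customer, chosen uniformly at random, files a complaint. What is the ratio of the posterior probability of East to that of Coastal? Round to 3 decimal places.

Taking complements, P(complaint | each) = Coastal 0.208, East 0.159, Central 0.03, North 0.035.
Since the prior is uniform, the posterior is proportional to the likelihood:
  Coastal: 0.208
  East: 0.159
  Central: 0.03
  North: 0.035
Total = 0.432.
The ratio is 0.159 / 0.208 (the normalizer cancels) = 0.764.

0.764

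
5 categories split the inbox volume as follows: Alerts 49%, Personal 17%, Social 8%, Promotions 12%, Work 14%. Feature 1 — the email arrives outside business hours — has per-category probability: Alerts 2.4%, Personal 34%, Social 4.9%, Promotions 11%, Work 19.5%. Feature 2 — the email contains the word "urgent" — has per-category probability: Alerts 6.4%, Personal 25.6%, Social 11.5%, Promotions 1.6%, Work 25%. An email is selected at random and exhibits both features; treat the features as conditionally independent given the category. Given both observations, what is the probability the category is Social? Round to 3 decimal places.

Prior × likelihood for each hypothesis:
  Alerts: 0.49 × 0.024 × 0.064 = 0.00075264
  Personal: 0.17 × 0.34 × 0.256 = 0.0147968
  Social: 0.08 × 0.049 × 0.115 = 0.0004508
  Promotions: 0.12 × 0.11 × 0.016 = 0.0002112
  Work: 0.14 × 0.195 × 0.25 = 0.006825
Total = 0.02303644.
P(Social | evidence) = 0.0004508 / 0.02303644 ≈ 0.020.

0.020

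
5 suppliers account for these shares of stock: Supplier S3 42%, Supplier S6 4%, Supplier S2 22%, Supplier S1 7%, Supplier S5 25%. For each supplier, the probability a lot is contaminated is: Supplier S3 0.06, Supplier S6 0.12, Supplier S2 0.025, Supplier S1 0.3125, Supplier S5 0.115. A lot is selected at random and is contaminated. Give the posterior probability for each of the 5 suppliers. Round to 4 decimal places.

Supplier S3 0.2926, Supplier S6 0.0557, Supplier S2 0.0639, Supplier S1 0.2540, Supplier S5 0.3338

Compute prior × likelihood for every hypothesis:
  Supplier S3: 0.42 × 0.06 = 0.0252
  Supplier S6: 0.04 × 0.12 = 0.0048
  Supplier S2: 0.22 × 0.025 = 0.0055
  Supplier S1: 0.07 × 0.3125 = 0.021875
  Supplier S5: 0.25 × 0.115 = 0.02875
Total = 0.086125.
P(Supplier S3 | contaminated) = 0.0252/0.086125 ≈ 0.2926
P(Supplier S6 | contaminated) = 0.0048/0.086125 ≈ 0.0557
P(Supplier S2 | contaminated) = 0.0055/0.086125 ≈ 0.0639
P(Supplier S1 | contaminated) = 0.021875/0.086125 ≈ 0.2540
P(Supplier S5 | contaminated) = 0.02875/0.086125 ≈ 0.3338
(Check: 0.2926+0.0557+0.0639+0.2540+0.3338 = 1.0000.)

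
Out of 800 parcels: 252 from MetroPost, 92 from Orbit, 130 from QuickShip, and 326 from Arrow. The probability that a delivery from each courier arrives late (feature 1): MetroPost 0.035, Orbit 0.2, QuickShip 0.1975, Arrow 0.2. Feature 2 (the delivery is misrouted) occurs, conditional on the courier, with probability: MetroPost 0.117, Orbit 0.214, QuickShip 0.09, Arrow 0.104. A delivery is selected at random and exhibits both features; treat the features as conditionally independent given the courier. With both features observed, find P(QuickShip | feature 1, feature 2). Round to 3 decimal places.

Unnormalized posteriors (prior × likelihood):
  MetroPost: 0.315 × 0.035 × 0.117 = 0.001289925
  Orbit: 0.115 × 0.2 × 0.214 = 0.004922
  QuickShip: 0.1625 × 0.1975 × 0.09 = 0.0028884375
  Arrow: 0.4075 × 0.2 × 0.104 = 0.008476
Sum = 0.0175763625.
P(QuickShip | evidence) = 0.0028884375 / 0.0175763625 ≈ 0.164.

0.164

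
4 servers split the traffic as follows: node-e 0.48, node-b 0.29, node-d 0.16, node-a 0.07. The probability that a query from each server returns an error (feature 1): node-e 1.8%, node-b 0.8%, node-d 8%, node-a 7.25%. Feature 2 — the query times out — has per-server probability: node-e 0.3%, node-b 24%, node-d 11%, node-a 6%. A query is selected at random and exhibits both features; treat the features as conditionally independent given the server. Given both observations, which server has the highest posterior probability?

Prior × likelihood for each hypothesis:
  node-e: 0.48 × 0.018 × 0.003 = 0.00002592
  node-b: 0.29 × 0.008 × 0.24 = 0.0005568
  node-d: 0.16 × 0.08 × 0.11 = 0.001408
  node-a: 0.07 × 0.0725 × 0.06 = 0.0003045
Normalizing constant = 0.00229522.
Largest term belongs to node-d, so node-d is most probable.

node-d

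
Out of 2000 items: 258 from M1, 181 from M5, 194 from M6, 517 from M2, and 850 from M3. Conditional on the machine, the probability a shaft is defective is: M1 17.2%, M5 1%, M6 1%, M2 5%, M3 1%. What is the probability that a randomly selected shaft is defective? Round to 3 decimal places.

0.041

Unnormalized posteriors (prior × likelihood):
  M1: 0.129 × 0.172 = 0.022188
  M5: 0.0905 × 0.01 = 0.000905
  M6: 0.097 × 0.01 = 0.00097
  M2: 0.2585 × 0.05 = 0.012925
  M3: 0.425 × 0.01 = 0.00425
P(defective) = 0.022188 + 0.000905 + 0.00097 + 0.012925 + 0.00425 = 0.041238 → 0.041.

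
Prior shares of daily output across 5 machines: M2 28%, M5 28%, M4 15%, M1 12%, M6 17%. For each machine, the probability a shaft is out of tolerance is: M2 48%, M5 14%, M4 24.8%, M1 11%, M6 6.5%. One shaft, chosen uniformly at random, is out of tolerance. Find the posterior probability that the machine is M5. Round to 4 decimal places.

0.1668

Compute prior × likelihood for every hypothesis:
  M2: 0.28 × 0.48 = 0.1344
  M5: 0.28 × 0.14 = 0.0392
  M4: 0.15 × 0.248 = 0.0372
  M1: 0.12 × 0.11 = 0.0132
  M6: 0.17 × 0.065 = 0.01105
Total = 0.23505.
P(M5 | evidence) = 0.0392 / 0.23505 ≈ 0.1668.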